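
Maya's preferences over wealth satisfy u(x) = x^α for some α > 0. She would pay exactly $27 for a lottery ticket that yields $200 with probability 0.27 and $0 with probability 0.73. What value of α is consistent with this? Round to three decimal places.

α ≈ 0.654

EU(lottery) = 0.27·200^α + 0.73·0 = 0.27·200^α.
Indifference: 27^α = 0.27·200^α, so (27/200)^α = 0.27.
Take logs: α = ln 0.27 / ln(27/200) ≈ 0.65386.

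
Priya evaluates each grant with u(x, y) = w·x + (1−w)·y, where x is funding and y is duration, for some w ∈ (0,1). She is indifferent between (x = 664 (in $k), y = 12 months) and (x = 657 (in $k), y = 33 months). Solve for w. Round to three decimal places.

u(664,12) = u(657,33) means w·664 + (1−w)·12 = w·657 + (1−w)·33.
w·(664−657) = (1−w)·(33−12), i.e. w·7 = (1−w)·21.
The marginal rate of substitution is 21/7, so w = 21/(7+21) = 0.750.

w = 0.750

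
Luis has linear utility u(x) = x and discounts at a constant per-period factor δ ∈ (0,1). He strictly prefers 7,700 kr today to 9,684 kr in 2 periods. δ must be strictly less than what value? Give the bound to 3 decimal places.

δ < 0.892

The preference means 7700 > δ^2·9684.
Hence δ^2 < 7700/9684 = 0.79513, and x ↦ x^(1/2) is increasing on (0,∞).
δ < 0.79513^(1/2) = 0.892.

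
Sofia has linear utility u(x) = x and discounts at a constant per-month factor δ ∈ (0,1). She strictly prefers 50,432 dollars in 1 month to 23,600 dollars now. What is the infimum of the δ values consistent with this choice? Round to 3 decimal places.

δ > 0.468

Under u(x) = x this choice says 23600 < δ·50432.
Dividing through by 50432 gives δ > 0.46796.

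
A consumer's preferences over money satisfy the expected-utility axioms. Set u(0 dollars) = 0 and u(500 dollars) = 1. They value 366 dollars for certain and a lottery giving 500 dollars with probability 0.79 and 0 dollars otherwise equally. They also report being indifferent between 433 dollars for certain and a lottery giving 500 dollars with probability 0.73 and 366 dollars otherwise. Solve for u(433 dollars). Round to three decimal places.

0.943

First, u(366 dollars) = 0.79·u(500 dollars) + 0.21·u(0 dollars) = 0.79.
Then u(433 dollars) = 0.73·u(500 dollars) + 0.27·u(366 dollars) = 0.73·1.00 + 0.27·0.79 = 0.9433.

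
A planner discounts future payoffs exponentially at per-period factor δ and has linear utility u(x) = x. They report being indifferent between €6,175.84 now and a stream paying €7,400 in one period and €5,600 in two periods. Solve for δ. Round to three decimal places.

δ ≈ 0.580

Equating present values: 6175.84 = 7400δ + 5600δ².
So 5600δ² + 7400δ − 6175.84 = 0.
The positive root is δ = [−7400 + √(7400² + 4·5600·6175.84)] / (2·5600) = (−7400 + 13896.000)/11200 ≈ 0.580.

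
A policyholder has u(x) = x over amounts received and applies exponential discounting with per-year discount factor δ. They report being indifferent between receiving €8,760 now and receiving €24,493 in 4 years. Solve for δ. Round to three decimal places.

δ ≈ 0.773

The payoff in 4 years is discounted by δ^4, so u(8760) = δ^4·u(24493) and δ^4 = u(8760)/u(24493).
With u(x) = x: δ^4 = 8760/24493 = 0.35765.
Taking the 4th root: δ = 0.35765^(1/4) ≈ 0.773.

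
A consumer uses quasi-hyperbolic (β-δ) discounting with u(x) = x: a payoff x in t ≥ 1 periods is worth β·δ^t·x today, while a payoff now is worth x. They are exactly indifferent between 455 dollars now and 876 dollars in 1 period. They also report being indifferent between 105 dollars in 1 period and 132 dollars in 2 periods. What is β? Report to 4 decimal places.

Both payoffs in the second observation are in the future, so β drops out: δ^1·105 = δ^2·132 ⇒ δ = 105/132 = 0.79545.
The first indifference: 455 = β·δ·876, so β = 455/(δ·876) = 455/(0.79545·876) ≈ 0.6530.

β ≈ 0.6530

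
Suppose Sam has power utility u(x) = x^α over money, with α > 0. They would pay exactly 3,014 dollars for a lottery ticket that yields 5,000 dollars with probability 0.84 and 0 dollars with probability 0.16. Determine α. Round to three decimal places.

α ≈ 0.344

The lottery's expected utility is 0.84·u(5000) + 0.16·u(0) = 0.84·5000^α (since u(0) = 0 for α > 0).
Setting u(3014) equal to that: 3014^α = 0.84·5000^α ⇒ (3014/5000)^α = 0.84.
Take logs: α = ln 0.84 / ln(3014/5000) ≈ 0.34446.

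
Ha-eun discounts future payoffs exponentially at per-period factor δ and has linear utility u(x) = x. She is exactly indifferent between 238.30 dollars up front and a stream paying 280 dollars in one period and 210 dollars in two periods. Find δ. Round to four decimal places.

Equating present values: 238.30 = 280δ + 210δ².
That is, 210δ² + 280δ − 238.30 = 0, a quadratic in δ.
The positive root is δ = [−280 + √(280² + 4·210·238.30)] / (2·210) = (−280 + 527.799)/420 ≈ 0.5900.

δ ≈ 0.5900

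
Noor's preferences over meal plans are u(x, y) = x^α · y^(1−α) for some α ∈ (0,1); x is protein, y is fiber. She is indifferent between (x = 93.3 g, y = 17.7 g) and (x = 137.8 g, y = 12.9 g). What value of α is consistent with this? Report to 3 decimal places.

α ≈ 0.448

Indifference: 93.3^α · 17.7^(1−α) = 137.8^α · 12.9^(1−α).
(93.3/137.8)^α = (12.9/17.7)^(1−α); take logs: α·ln(93.3/137.8) = (1−α)·ln(12.9/17.7), i.e. α·-0.389983 = (1−α)·-0.316337.
With A = -0.389983 and B = -0.316337: α·A = (1−α)·B, so α = B/(A+B) = -0.316337/-0.706320 ≈ 0.448.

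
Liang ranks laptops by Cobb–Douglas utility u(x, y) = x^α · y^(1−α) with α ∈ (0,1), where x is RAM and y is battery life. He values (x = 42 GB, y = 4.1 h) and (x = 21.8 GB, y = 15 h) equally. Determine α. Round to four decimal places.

α ≈ 0.6642

The Cobb–Douglas utilities coincide, so 42^α·4.1^(1−α) = 21.8^α·15^(1−α).
Taking logs: α·ln 42 + (1−α)·ln 4.1 = α·ln 21.8 + (1−α)·ln 15, i.e. α·0.6557596 = (1−α)·1.2970632.
Thus α·(1.9528228) = 1.2970632, so α = 1.2970632/1.9528228 ≈ 0.6642.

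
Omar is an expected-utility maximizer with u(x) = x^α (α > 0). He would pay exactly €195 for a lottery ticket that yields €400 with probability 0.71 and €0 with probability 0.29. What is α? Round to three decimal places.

EU(lottery) = 0.71·400^α + 0.29·0 = 0.71·400^α.
Equating: 195^α = 0.71·400^α, i.e. 0.4875^α = 0.71.
α = ln(0.71) / ln(195/400) = -0.342490/-0.718465 ≈ 0.477.

α ≈ 0.477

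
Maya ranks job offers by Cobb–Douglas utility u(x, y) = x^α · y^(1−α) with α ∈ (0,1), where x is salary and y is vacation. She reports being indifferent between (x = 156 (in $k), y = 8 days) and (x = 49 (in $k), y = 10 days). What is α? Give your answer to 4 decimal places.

Indifference: 156^α · 8^(1−α) = 49^α · 10^(1−α).
Rearrange to (156/49)^α = (10/8)^(1−α) and take logs: α·1.1580357 = (1−α)·0.2231436.
So α/(1−α) = (0.2231436)/(1.1580357) = 0.1926915, and α = 0.1926915/1.1926915 ≈ 0.1616.

α ≈ 0.1616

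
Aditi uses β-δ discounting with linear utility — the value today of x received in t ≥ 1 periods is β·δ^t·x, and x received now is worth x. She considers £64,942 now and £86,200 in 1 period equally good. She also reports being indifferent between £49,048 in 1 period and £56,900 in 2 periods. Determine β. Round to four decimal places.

Both payoffs in the second observation are in the future, so β drops out: δ^1·49048 = δ^2·56900 ⇒ δ = 49048/56900 = 0.86200.
Substituting δ into 64942 = β·δ·86200: β = 64942/(74304.703) ≈ 0.8740.

β ≈ 0.8740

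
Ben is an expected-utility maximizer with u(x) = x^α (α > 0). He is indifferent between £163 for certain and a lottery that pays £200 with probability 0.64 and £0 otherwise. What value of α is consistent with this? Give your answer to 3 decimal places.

α ≈ 2.182

Since u(0) = 0, the lottery's EU is 0.64·200^α.
Setting u(163) equal to that: 163^α = 0.64·200^α ⇒ (163/200)^α = 0.64.
Take logs: α = ln 0.64 / ln(163/200) ≈ 2.18162.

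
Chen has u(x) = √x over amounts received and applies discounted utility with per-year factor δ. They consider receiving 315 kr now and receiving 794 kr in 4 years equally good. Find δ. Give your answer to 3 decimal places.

The payoff in 4 years is discounted by δ^4, so u(315) = δ^4·u(794) and δ^4 = u(315)/u(794).
Since u(x) = √x, δ^4 = √(315/794) = 0.62986.
So δ = 0.62986^(1/4) ≈ 0.891.

δ ≈ 0.891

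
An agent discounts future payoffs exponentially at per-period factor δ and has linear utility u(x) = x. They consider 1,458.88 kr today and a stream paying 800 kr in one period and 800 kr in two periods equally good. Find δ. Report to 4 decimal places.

Present value of the stream is 800·δ + 800·δ². Indifference gives 800δ + 800δ² = 1458.88.
So 800δ² + 800δ − 1458.88 = 0.
The positive root is δ = [−800 + √(800² + 4·800·1458.88)] / (2·800) = (−800 + 2304.000)/1600 ≈ 0.9400.

δ ≈ 0.9400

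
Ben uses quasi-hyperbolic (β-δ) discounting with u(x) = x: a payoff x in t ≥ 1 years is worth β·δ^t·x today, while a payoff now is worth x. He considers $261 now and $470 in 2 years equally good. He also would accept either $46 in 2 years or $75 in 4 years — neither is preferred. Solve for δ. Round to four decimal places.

δ ≈ 0.7832

Both payoffs in the second observation are in the future, so β drops out: δ^2·46 = δ^4·75 ⇒ δ^2 = 46/75 = 0.61333, so δ = 0.78316.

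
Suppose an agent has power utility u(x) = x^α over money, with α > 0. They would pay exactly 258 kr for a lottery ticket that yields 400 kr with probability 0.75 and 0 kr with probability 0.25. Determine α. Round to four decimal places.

The lottery's expected utility is 0.75·u(400) + 0.25·u(0) = 0.75·400^α (since u(0) = 0 for α > 0).
Equating: 258^α = 0.75·400^α, i.e. 0.6450^α = 0.75.
Taking logs: α·ln(258/400) = ln(0.75), so α = -0.2876821 / -0.4385050 ≈ 0.6561.

α ≈ 0.6561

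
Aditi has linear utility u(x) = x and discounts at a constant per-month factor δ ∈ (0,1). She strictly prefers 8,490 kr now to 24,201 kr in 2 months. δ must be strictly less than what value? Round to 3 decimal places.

δ < 0.592

Under u(x) = x this choice says 8490 > δ^2·24201.
So δ^2 < 8490/24201 = 0.35081; taking the square root of both positive sides preserves the inequality.
δ < (8490/24201)^(1/2) ≈ 0.592.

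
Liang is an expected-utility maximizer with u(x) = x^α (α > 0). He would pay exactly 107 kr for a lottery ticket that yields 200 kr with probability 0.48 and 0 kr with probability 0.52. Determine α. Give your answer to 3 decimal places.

Since u(0) = 0, the lottery's EU is 0.48·200^α.
Indifference: 107^α = 0.48·200^α, so (107/200)^α = 0.48.
Take logs: α = ln 0.48 / ln(107/200) ≈ 1.17343.

α ≈ 1.173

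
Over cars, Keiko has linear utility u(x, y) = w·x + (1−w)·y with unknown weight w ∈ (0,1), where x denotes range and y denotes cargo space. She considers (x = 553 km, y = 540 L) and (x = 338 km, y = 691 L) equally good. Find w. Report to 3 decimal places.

w = 0.413

Indifference: w·553 + (1−w)·540 = w·338 + (1−w)·691.
Collecting terms: w·215 = (1−w)·151.
Hence w = 151/(215+151) = 151/366 = 0.413.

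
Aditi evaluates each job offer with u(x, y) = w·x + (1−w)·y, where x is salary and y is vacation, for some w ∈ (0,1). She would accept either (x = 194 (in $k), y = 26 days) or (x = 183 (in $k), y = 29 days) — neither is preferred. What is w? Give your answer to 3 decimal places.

Indifference: w·194 + (1−w)·26 = w·183 + (1−w)·29.
Collecting terms: w·11 = (1−w)·3.
So w/(1−w) = 3/11 = 0.2727, giving w = 3/(11+3) = 0.214.

w = 0.214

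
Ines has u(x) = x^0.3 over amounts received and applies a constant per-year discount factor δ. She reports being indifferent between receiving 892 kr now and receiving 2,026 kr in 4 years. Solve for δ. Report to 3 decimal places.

Equating discounted utilities: u(892) = δ^4·u(2026) ⇒ δ^4 = u(892)/u(2026).
Since u(x) = x^0.3, δ^4 = (892/2026)^0.3 = 0.44028^0.3 = 0.78184.
Hence δ = (0.78184)^(1/4) = 0.94033.

δ ≈ 0.940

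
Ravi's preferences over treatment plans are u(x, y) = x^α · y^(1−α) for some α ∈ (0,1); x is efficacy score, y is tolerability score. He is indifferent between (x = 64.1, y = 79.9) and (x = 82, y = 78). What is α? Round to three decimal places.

Set the two utilities equal: 64.1^α·79.9^(1−α) = 82^α·78^(1−α).
Taking logs: α·ln 64.1 + (1−α)·ln 79.9 = α·ln 82 + (1−α)·ln 78, i.e. α·-0.246275 = (1−α)·-0.024067.
Thus α·(-0.270342) = -0.024067, so α = -0.024067/-0.270342 ≈ 0.089.

α ≈ 0.089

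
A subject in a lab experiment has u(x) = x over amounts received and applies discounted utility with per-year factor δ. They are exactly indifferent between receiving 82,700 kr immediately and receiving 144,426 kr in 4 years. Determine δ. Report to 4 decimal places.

Equating discounted utilities: u(82700) = δ^4·u(144426) ⇒ δ^4 = u(82700)/u(144426).
With u(x) = x: δ^4 = 82700/144426 = 0.57261.
Hence δ = (0.57261)^(1/4) = 0.869891.

δ ≈ 0.8699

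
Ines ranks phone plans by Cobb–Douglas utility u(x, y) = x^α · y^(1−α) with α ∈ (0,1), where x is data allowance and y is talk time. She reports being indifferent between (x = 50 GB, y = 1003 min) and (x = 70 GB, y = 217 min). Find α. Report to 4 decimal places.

α ≈ 0.8198

Indifference: 50^α · 1003^(1−α) = 70^α · 217^(1−α).
Rearrange to (50/70)^α = (217/1003)^(1−α) and take logs: α·-0.3364722 = (1−α)·-1.5308534.
So α/(1−α) = (-1.5308534)/(-0.3364722) = 4.5497173, and α = 4.5497173/5.5497173 ≈ 0.8198.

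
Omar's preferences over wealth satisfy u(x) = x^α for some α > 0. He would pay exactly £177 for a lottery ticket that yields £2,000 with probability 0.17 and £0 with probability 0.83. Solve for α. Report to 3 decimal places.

α ≈ 0.731

Since u(0) = 0, the lottery's EU is 0.17·2000^α.
Indifference: 177^α = 0.17·2000^α, so (177/2000)^α = 0.17.
α = ln(0.17) / ln(177/2000) = -1.771957/-2.424753 ≈ 0.731.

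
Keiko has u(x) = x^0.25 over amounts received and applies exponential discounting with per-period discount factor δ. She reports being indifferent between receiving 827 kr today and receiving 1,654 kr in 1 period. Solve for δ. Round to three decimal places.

δ ≈ 0.841

Equating discounted utilities: u(827) = δ·u(1654) ⇒ δ = u(827)/u(1654).
With u(x) = x^0.25: δ = 827^0.25/1654^0.25 = (827/1654)^0.25 = 0.84090.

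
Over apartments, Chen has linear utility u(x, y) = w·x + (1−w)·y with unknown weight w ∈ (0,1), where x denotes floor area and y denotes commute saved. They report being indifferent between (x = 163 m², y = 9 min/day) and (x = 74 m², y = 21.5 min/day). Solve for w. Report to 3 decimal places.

w = 0.123

u(163,9) = u(74,21.5) means w·163 + (1−w)·9 = w·74 + (1−w)·21.5.
Rearranging, 89·w − 12.5·(1−w) = 0.
Hence w = 12.5/(89+12.5) = 12.5/101.5 = 0.123.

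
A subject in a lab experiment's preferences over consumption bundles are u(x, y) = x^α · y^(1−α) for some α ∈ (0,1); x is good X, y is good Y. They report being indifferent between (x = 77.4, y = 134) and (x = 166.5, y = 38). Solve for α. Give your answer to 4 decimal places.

The Cobb–Douglas utilities coincide, so 77.4^α·134^(1−α) = 166.5^α·38^(1−α).
Taking logs: α·ln 77.4 + (1−α)·ln 134 = α·ln 166.5 + (1−α)·ln 38, i.e. α·-0.7660085 = (1−α)·-1.2602536.
Thus α·(-2.0262621) = -1.2602536, so α = -1.2602536/-2.0262621 ≈ 0.6220.

α ≈ 0.6220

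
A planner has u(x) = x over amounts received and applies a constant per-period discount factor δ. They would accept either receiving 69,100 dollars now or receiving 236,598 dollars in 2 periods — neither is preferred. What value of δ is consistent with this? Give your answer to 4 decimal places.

Indifference means u(69100) = δ^2 · u(236598), so δ^2 = u(69100)/u(236598).
With u(x) = x: δ^2 = 69100/236598 = 0.29206.
Hence δ = (0.29206)^(1/2) = 0.540423.

δ ≈ 0.5404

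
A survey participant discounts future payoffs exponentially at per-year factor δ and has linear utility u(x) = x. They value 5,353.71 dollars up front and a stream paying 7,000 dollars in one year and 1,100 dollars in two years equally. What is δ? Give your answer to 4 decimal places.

The stream is worth 7000δ + 1100δ² today, so 7000δ + 1100δ² = 5353.71.
That is, 1100δ² + 7000δ − 5353.71 = 0, a quadratic in δ.
The positive root is δ = [−7000 + √(7000² + 4·1100·5353.71)] / (2·1100) = (−7000 + 8518.000)/2200 ≈ 0.6900.

δ ≈ 0.6900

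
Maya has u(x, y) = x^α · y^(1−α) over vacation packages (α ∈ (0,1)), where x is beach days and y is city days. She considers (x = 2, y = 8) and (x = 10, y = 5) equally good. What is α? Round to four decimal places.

Indifference: 2^α · 8^(1−α) = 10^α · 5^(1−α).
Rearrange to (2/10)^α = (5/8)^(1−α) and take logs: α·-1.6094379 = (1−α)·-0.4700036.
With A = -1.6094379 and B = -0.4700036: α·A = (1−α)·B, so α = B/(A+B) = -0.4700036/-2.0794415 ≈ 0.2260.

α ≈ 0.2260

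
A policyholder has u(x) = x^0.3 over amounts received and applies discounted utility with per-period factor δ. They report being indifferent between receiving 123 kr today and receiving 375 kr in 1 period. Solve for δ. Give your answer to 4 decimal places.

Equating discounted utilities: u(123) = δ·u(375) ⇒ δ = u(123)/u(375).
With u(x) = x^0.3: δ = 123^0.3/375^0.3 = (123/375)^0.3 = 0.71575.

δ ≈ 0.7158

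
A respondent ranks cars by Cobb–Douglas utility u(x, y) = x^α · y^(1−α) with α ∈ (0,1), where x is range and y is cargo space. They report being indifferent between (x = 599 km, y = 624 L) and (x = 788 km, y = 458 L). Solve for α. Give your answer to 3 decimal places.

Set the two utilities equal: 599^α·624^(1−α) = 788^α·458^(1−α).
Rearrange to (599/788)^α = (458/624)^(1−α) and take logs: α·-0.274236 = (1−α)·-0.309281.
So α/(1−α) = (-0.309281)/(-0.274236) = 1.127791, and α = 1.127791/2.127791 ≈ 0.530.

α ≈ 0.530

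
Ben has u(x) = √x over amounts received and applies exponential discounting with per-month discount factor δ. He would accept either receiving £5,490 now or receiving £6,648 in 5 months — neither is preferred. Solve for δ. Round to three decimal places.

Equating discounted utilities: u(5490) = δ^5·u(6648) ⇒ δ^5 = u(5490)/u(6648).
Since u(x) = √x, δ^5 = √(5490/6648) = 0.90874.
Hence δ = (0.90874)^(1/5) = 0.98104.

δ ≈ 0.981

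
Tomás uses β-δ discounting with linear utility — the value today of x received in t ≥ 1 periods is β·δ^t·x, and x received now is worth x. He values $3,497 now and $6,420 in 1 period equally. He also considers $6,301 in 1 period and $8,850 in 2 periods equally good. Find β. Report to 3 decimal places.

β ≈ 0.765

The second indifference involves only future payoffs, so β cancels: β·δ^1·6301 = β·δ^2·8850, giving δ = 6301/8850 = 0.71198.
The first indifference: 3497 = β·δ·6420, so β = 3497/(δ·6420) = 3497/(0.71198·6420) ≈ 0.765.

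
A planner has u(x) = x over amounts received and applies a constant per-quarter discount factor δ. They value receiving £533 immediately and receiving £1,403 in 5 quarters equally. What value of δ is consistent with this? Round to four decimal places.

Equating discounted utilities: u(533) = δ^5·u(1403) ⇒ δ^5 = u(533)/u(1403).
With u(x) = x: δ^5 = 533/1403 = 0.37990.
Hence δ = (0.37990)^(1/5) = 0.824013.

δ ≈ 0.8240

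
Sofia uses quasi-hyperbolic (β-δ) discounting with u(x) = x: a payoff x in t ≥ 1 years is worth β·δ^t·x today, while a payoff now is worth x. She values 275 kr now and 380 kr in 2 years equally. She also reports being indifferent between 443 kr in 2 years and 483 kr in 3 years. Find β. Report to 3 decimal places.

β ≈ 0.860

The second indifference involves only future payoffs, so β cancels: β·δ^2·443 = β·δ^3·483, giving δ = 443/483 = 0.91718.
The first indifference: 275 = β·δ^2·380, so β = 275/(δ^2·380) = 275/(0.84123·380) ≈ 0.860.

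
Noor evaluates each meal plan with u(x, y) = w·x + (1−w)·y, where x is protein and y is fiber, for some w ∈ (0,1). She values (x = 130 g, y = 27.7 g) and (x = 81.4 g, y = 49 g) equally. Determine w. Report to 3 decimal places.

w = 0.305

Equating utilities: w·130 + (1−w)·27.7 = w·81.4 + (1−w)·49.
Collecting terms: w·48.6 = (1−w)·21.3.
The marginal rate of substitution is 21.3/48.6, so w = 21.3/(48.6+21.3) = 0.305.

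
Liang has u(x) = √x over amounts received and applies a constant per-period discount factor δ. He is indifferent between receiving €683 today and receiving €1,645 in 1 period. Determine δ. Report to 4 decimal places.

δ ≈ 0.6444

Equating discounted utilities: u(683) = δ·u(1645) ⇒ δ = u(683)/u(1645).
With u(x) = √x: δ = √683/√1645 = √(683/1645) = 0.64436.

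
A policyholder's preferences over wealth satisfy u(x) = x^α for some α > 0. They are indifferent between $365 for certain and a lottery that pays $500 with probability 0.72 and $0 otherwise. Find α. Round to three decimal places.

α ≈ 1.044

The lottery's expected utility is 0.72·u(500) + 0.28·u(0) = 0.72·500^α (since u(0) = 0 for α > 0).
Indifference: 365^α = 0.72·500^α, so (365/500)^α = 0.72.
Take logs: α = ln 0.72 / ln(365/500) ≈ 1.04383.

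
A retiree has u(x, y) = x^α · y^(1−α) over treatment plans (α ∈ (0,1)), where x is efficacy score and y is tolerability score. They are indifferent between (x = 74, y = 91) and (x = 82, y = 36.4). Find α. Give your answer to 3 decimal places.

α ≈ 0.899

Set the two utilities equal: 74^α·91^(1−α) = 82^α·36.4^(1−α).
Taking logs: α·ln 74 + (1−α)·ln 91 = α·ln 82 + (1−α)·ln 36.4, i.e. α·-0.102654 = (1−α)·-0.916291.
Thus α·(-1.018945) = -0.916291, so α = -0.916291/-1.018945 ≈ 0.899.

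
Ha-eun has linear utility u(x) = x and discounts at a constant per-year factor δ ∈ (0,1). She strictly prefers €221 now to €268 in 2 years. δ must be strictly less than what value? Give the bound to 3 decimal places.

Under u(x) = x this choice says 221 > δ^2·268.
So δ^2 < 221/268 = 0.82463; taking the square root of both positive sides preserves the inequality.
δ < (221/268)^(1/2) ≈ 0.908.

δ < 0.908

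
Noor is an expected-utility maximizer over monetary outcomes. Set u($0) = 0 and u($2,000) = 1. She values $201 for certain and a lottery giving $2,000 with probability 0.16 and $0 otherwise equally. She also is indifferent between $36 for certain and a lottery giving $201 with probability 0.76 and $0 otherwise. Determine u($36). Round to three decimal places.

From the first indifference, u($201) = 0.16·u($2,000) + 0.84·u($0) = 0.16·1 + 0.84·0 = 0.16.
The second indifference gives u($36) = 0.76·u($201) + 0.24·u($0) = 0.76·0.16 + 0.24·0.00 = 0.1216.

0.122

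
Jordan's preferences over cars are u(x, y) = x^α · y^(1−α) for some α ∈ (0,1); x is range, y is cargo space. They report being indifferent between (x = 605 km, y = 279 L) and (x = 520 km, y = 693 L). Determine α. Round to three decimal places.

α ≈ 0.857

The Cobb–Douglas utilities coincide, so 605^α·279^(1−α) = 520^α·693^(1−α).
(605/520)^α = (693/279)^(1−α); take logs: α·ln(605/520) = (1−α)·ln(693/279), i.e. α·0.151400 = (1−α)·0.909818.
So α/(1−α) = (0.909818)/(0.151400) = 6.009366, and α = 6.009366/7.009366 ≈ 0.857.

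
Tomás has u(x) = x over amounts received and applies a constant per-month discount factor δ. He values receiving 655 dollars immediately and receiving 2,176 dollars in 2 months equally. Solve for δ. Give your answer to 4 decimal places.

δ ≈ 0.5486

Equating discounted utilities: u(655) = δ^2·u(2176) ⇒ δ^2 = u(655)/u(2176).
With u(x) = x: δ^2 = 655/2176 = 0.30101.
Hence δ = (0.30101)^(1/2) = 0.548645.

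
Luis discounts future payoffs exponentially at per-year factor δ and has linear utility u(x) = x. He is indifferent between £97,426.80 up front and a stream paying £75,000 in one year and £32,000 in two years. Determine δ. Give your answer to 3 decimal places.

δ ≈ 0.930

Equating present values: 97426.80 = 75000δ + 32000δ².
Rearranged: 32000δ² + 75000δ − 97426.80 = 0.
δ = (−75000 + √(75000² + 4·32000·97426.80)) / (2·32000) = (−75000 + √18095630400.00) / 64000 ≈ 0.930.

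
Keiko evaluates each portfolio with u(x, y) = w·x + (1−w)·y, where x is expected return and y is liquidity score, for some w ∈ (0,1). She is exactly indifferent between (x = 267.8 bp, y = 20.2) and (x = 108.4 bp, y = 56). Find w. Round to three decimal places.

u(267.8,20.2) = u(108.4,56) means w·267.8 + (1−w)·20.2 = w·108.4 + (1−w)·56.
Rearranging, 159.4·w − 35.8·(1−w) = 0.
The marginal rate of substitution is 35.8/159.4, so w = 35.8/(159.4+35.8) = 0.183.

w = 0.183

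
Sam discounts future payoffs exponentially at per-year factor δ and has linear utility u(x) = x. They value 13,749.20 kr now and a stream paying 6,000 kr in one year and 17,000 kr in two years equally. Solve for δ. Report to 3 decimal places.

δ ≈ 0.740

Equating present values: 13749.20 = 6000δ + 17000δ².
That is, 17000δ² + 6000δ − 13749.20 = 0, a quadratic in δ.
By the quadratic formula (taking the positive root), δ = (−6000 + √970945600.00) / 34000 ≈ 0.740.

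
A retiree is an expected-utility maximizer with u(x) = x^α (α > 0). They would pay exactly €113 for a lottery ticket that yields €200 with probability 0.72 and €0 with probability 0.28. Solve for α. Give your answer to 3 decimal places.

α ≈ 0.575

The lottery's expected utility is 0.72·u(200) + 0.28·u(0) = 0.72·200^α (since u(0) = 0 for α > 0).
Setting u(113) equal to that: 113^α = 0.72·200^α ⇒ (113/200)^α = 0.72.
Taking logs: α·ln(113/200) = ln(0.72), so α = -0.328504 / -0.570930 ≈ 0.575.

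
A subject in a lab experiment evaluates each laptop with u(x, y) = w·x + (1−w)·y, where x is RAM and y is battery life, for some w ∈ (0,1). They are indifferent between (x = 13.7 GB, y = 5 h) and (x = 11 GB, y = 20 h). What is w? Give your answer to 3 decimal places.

u(13.7,5) = u(11,20) means w·13.7 + (1−w)·5 = w·11 + (1−w)·20.
Collecting terms: w·2.7 = (1−w)·15.
Hence w = 15/(2.7+15) = 15/17.7 = 0.847.

w = 0.847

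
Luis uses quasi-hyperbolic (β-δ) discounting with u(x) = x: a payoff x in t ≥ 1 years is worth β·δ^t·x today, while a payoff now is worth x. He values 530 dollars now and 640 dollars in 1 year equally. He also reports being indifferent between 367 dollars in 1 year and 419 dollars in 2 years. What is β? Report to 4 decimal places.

β ≈ 0.9455

From the later pair, β·δ^1·367 = β·δ^2·419; dividing through, δ = 367/419 = 0.87589.
The first indifference: 530 = β·δ·640, so β = 530/(δ·640) = 530/(0.87589·640) ≈ 0.9455.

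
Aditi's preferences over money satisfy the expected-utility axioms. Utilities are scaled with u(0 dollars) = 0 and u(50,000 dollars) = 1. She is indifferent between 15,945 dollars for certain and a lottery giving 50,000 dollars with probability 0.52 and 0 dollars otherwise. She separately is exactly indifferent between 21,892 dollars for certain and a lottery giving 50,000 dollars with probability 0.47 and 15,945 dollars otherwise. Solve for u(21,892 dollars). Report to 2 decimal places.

0.75

From the first indifference, u(15,945 dollars) = 0.52·u(50,000 dollars) + 0.48·u(0 dollars) = 0.52·1 + 0.48·0 = 0.52.
Then u(21,892 dollars) = 0.47·u(50,000 dollars) + 0.53·u(15,945 dollars) = 0.47·1.00 + 0.53·0.52 = 0.7456.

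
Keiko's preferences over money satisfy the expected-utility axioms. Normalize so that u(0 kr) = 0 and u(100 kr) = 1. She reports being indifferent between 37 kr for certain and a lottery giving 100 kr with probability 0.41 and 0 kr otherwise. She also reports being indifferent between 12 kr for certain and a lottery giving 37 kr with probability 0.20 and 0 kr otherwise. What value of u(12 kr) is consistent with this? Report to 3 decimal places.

The first gamble pins u(37 kr): it must equal 0.41·1 + 0.59·0 = 0.41.
Chaining: u(12 kr) = 0.20·0.41 + 0.80·0.00 = 0.0820.

0.082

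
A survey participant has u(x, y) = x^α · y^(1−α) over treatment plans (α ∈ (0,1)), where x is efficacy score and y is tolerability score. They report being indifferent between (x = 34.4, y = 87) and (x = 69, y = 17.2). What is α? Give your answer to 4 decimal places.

α ≈ 0.6996

Indifference: 34.4^α · 87^(1−α) = 69^α · 17.2^(1−α).
(34.4/69)^α = (17.2/87)^(1−α); take logs: α·ln(34.4/69) = (1−α)·ln(17.2/87), i.e. α·-0.6960499 = (1−α)·-1.6209987.
With A = -0.6960499 and B = -1.6209987: α·A = (1−α)·B, so α = B/(A+B) = -1.6209987/-2.3170486 ≈ 0.6996.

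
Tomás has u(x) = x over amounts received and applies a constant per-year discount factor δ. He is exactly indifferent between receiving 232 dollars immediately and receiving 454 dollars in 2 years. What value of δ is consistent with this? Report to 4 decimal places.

Equating discounted utilities: u(232) = δ^2·u(454) ⇒ δ^2 = u(232)/u(454).
With u(x) = x: δ^2 = 232/454 = 0.51101.
So δ = 0.51101^(1/2) ≈ 0.7149.

δ ≈ 0.7149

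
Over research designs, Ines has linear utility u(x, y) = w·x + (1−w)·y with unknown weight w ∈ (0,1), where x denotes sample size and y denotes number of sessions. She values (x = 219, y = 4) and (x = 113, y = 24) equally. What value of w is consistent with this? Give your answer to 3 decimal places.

u(219,4) = u(113,24) means w·219 + (1−w)·4 = w·113 + (1−w)·24.
Collecting terms: w·106 = (1−w)·20.
Hence w = 20/(106+20) = 20/126 = 0.159.

w = 0.159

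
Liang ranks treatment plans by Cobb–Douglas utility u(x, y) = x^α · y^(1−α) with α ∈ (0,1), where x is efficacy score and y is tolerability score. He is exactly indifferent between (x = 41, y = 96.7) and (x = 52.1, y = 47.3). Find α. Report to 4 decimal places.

Indifference: 41^α · 96.7^(1−α) = 52.1^α · 47.3^(1−α).
Taking logs: α·ln 41 + (1−α)·ln 96.7 = α·ln 52.1 + (1−α)·ln 47.3, i.e. α·-0.2395929 = (1−α)·-0.7151031.
With A = -0.2395929 and B = -0.7151031: α·A = (1−α)·B, so α = B/(A+B) = -0.7151031/-0.9546960 ≈ 0.7490.

α ≈ 0.7490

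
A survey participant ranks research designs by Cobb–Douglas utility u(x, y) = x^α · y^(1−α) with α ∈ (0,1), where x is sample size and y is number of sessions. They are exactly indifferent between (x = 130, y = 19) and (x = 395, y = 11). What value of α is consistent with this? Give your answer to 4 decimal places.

Set the two utilities equal: 130^α·19^(1−α) = 395^α·11^(1−α).
Taking logs: α·ln 130 + (1−α)·ln 19 = α·ln 395 + (1−α)·ln 11, i.e. α·-1.1113513 = (1−α)·-0.5465437.
Thus α·(-1.6578950) = -0.5465437, so α = -0.5465437/-1.6578950 ≈ 0.3297.

α ≈ 0.3297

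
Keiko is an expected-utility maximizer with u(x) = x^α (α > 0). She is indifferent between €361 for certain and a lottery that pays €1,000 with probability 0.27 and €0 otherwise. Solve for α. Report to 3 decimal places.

EU(lottery) = 0.27·1000^α + 0.73·0 = 0.27·1000^α.
Indifference: 361^α = 0.27·1000^α, so (361/1000)^α = 0.27.
Take logs: α = ln 0.27 / ln(361/1000) ≈ 1.28507.

α ≈ 1.285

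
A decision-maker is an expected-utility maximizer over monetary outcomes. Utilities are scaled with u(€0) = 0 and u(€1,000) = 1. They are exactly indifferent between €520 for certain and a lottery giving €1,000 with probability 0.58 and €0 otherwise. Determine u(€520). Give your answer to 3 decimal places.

By the standard-gamble method, u(€520) is just the indifference probability on the best outcome: 0.58.

0.580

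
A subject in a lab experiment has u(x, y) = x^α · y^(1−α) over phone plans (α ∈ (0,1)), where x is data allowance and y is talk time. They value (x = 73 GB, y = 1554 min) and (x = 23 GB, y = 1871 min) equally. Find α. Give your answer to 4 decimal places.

Indifference: 73^α · 1554^(1−α) = 23^α · 1871^(1−α).
Rearrange to (73/23)^α = (1871/1554)^(1−α) and take logs: α·1.1549652 = (1−α)·0.1856408.
With A = 1.1549652 and B = 0.1856408: α·A = (1−α)·B, so α = B/(A+B) = 0.1856408/1.3406060 ≈ 0.1385.

α ≈ 0.1385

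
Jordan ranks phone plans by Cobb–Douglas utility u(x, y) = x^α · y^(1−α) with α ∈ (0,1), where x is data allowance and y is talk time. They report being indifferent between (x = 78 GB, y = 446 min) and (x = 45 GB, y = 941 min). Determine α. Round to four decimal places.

α ≈ 0.5758

Indifference: 78^α · 446^(1−α) = 45^α · 941^(1−α).
Taking logs: α·ln 78 + (1−α)·ln 446 = α·ln 45 + (1−α)·ln 941, i.e. α·0.5500463 = (1−α)·0.7466242.
Thus α·(1.2966705) = 0.7466242, so α = 0.7466242/1.2966705 ≈ 0.5758.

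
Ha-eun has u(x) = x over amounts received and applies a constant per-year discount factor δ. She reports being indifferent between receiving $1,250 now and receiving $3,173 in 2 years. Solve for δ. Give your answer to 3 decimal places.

δ ≈ 0.628

Equating discounted utilities: u(1250) = δ^2·u(3173) ⇒ δ^2 = u(1250)/u(3173).
With u(x) = x: δ^2 = 1250/3173 = 0.39395.
Hence δ = (0.39395)^(1/2) = 0.62765.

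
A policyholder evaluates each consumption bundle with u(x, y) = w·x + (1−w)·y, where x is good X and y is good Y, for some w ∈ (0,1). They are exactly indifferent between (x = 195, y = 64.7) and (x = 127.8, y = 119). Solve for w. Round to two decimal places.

Indifference: w·195 + (1−w)·64.7 = w·127.8 + (1−w)·119.
Collecting terms: w·67.2 = (1−w)·54.3.
So w/(1−w) = 54.3/67.2 = 0.8080, giving w = 54.3/(67.2+54.3) = 0.45.

w = 0.45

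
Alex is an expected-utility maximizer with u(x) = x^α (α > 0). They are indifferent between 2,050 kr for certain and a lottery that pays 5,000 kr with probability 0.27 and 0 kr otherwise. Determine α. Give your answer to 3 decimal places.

The lottery's expected utility is 0.27·u(5000) + 0.73·u(0) = 0.27·5000^α (since u(0) = 0 for α > 0).
Indifference: 2050^α = 0.27·5000^α, so (2050/5000)^α = 0.27.
Taking logs: α·ln(2050/5000) = ln(0.27), so α = -1.309333 / -0.891598 ≈ 1.469.

α ≈ 1.469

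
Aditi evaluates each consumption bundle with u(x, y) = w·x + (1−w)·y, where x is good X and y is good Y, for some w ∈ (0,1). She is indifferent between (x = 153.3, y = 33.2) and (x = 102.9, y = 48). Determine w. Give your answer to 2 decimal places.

Equating utilities: w·153.3 + (1−w)·33.2 = w·102.9 + (1−w)·48.
Rearranging, 50.4·w − 14.8·(1−w) = 0.
So w/(1−w) = 14.8/50.4 = 0.2937, giving w = 14.8/(50.4+14.8) = 0.23.

w = 0.23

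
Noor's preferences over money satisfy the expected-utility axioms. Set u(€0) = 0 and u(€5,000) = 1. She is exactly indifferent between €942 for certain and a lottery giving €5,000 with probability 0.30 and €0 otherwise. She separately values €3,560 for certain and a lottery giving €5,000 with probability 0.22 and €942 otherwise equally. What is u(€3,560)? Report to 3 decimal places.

0.454

First, u(€942) = 0.30·u(€5,000) + 0.70·u(€0) = 0.30.
Then u(€3,560) = 0.22·u(€5,000) + 0.78·u(€942) = 0.22·1.00 + 0.78·0.30 = 0.4540.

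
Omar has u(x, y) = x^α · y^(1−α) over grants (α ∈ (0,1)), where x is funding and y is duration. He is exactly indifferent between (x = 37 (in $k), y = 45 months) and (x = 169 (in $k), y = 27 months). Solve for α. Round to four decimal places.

α ≈ 0.2517

The Cobb–Douglas utilities coincide, so 37^α·45^(1−α) = 169^α·27^(1−α).
Rearrange to (37/169)^α = (27/45)^(1−α) and take logs: α·-1.5189808 = (1−α)·-0.5108256.
So α/(1−α) = (-0.5108256)/(-1.5189808) = 0.3362950, and α = 0.3362950/1.3362950 ≈ 0.2517.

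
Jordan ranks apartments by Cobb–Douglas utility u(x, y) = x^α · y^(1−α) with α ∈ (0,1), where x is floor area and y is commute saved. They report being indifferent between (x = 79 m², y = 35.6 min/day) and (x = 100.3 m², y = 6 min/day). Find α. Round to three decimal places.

Set the two utilities equal: 79^α·35.6^(1−α) = 100.3^α·6^(1−α).
(79/100.3)^α = (6/35.6)^(1−α); take logs: α·ln(79/100.3) = (1−α)·ln(6/35.6), i.e. α·-0.238718 = (1−α)·-1.780586.
Thus α·(-2.019304) = -1.780586, so α = -1.780586/-2.019304 ≈ 0.882.

α ≈ 0.882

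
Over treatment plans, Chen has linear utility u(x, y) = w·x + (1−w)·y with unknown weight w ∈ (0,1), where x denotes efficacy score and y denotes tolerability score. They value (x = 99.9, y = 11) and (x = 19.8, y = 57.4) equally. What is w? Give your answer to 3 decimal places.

w = 0.367

u(99.9,11) = u(19.8,57.4) means w·99.9 + (1−w)·11 = w·19.8 + (1−w)·57.4.
Rearranging, 80.1·w − 46.4·(1−w) = 0.
So w/(1−w) = 46.4/80.1 = 0.5793, giving w = 46.4/(80.1+46.4) = 0.367.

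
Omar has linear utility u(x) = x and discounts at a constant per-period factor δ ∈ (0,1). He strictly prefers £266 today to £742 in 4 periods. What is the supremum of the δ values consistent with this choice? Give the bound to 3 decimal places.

δ < 0.774

The preference means 266 > δ^4·742.
Dividing by 742: δ^4 < 0.35849. Both sides are positive, so the 4th root keeps the direction.
δ < 0.35849^(1/4) = 0.774.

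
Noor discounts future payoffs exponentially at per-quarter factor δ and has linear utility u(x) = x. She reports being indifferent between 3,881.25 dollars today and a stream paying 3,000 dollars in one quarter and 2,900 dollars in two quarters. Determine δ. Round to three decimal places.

The stream is worth 3000δ + 2900δ² today, so 3000δ + 2900δ² = 3881.25.
So 2900δ² + 3000δ − 3881.25 = 0.
By the quadratic formula (taking the positive root), δ = (−3000 + √54022500.00) / 5800 ≈ 0.750.

δ ≈ 0.750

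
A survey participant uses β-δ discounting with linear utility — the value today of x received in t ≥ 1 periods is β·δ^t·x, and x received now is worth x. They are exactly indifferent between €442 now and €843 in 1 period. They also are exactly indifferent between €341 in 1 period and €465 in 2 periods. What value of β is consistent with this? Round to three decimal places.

The second indifference involves only future payoffs, so β cancels: β·δ^1·341 = β·δ^2·465, giving δ = 341/465 = 0.73333.
Now use the now-vs-future pair: 442 = β·δ·843 gives β = 442/(0.73333·843) ≈ 0.715.

β ≈ 0.715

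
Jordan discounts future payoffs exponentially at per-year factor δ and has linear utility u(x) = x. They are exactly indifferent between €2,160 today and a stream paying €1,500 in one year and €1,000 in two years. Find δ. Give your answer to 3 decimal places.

Equating present values: 2160 = 1500δ + 1000δ².
Rearranged: 1000δ² + 1500δ − 2160 = 0.
δ = (−1500 + √(1500² + 4·1000·2160)) / (2·1000) = (−1500 + √10890000.00) / 2000 ≈ 0.900.

δ ≈ 0.900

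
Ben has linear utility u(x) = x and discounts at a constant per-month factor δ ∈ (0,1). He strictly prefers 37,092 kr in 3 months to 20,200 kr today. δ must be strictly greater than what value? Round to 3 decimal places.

Under u(x) = x this choice says 20200 < δ^3·37092.
Dividing by 37092: δ^3 > 0.54459. Both sides are positive, so the cube root keeps the direction.
δ > (20200/37092)^(1/3) ≈ 0.817.

δ > 0.817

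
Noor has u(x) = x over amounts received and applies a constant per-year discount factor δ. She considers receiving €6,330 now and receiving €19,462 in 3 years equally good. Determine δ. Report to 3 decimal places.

δ ≈ 0.688

Equating discounted utilities: u(6330) = δ^3·u(19462) ⇒ δ^3 = u(6330)/u(19462).
With u(x) = x: δ^3 = 6330/19462 = 0.32525.
Taking the cube root: δ = 0.32525^(1/3) ≈ 0.688.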